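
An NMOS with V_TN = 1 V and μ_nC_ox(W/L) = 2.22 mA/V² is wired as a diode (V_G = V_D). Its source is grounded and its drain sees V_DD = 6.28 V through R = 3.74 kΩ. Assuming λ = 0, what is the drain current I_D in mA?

With gate tied to drain, V_GS = V_DS ≥ V_GS − V_TN, so the device is in saturation.
KCL at the drain: ½ k_n (V_GS − V_TN)² = (V_DD − V_GS)/R.
Let x = V_GS − 1. Then 4.15 x² + x − 5.28 = 0, giving x = 1.01 V (positive root), so V_GS = 2.01 V.
I_D = (V_DD − V_GS)/R = (6.28 − 2.01) / 3.74 = 1.14 mA.

I_D = 1.14 mA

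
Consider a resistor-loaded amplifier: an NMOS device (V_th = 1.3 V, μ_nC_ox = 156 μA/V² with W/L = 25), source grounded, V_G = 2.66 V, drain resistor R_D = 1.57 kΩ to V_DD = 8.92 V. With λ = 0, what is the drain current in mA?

V_GS = V_G = 2.66 V, so V_ov = 2.66 − 1.3 = 1.36 V.
k_n = μ_nC_ox · (W/L) = 3.9 mA/V².
Assume saturation: I_D = ½ k_n V_ov² = 0.5 × 3.9 × 1.36² = 3.61 mA, giving V_DS = V_DD − I_D R_D = 8.92 − 3.61 × 1.57 = 3.26 V.
V_DS = 3.26 V ≥ V_ov = 1.36 V, confirming saturation.

I_D = 3.61 mA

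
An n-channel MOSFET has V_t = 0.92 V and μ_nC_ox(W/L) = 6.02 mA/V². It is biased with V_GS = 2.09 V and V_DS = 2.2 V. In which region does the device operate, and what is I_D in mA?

V_ov = V_GS − V_t = 2.09 − 0.92 = 1.17 V.
Since V_DS = 2.2 V ≥ V_ov = 1.17 V, the device is in saturation.
I_D = ½ k_n V_ov² = 0.5 × 6.02 × 1.17² = 4.12 mA.

Saturation; I_D = 4.12 mA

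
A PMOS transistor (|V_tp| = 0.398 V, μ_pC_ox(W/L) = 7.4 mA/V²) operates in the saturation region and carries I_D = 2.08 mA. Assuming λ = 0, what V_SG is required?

In saturation I_D = ½ k_p (V_SG − |V_tp|)², so V_SG − |V_tp| = √(2 I_D / k_p) = √(2 × 2.08 / 7.4) = 0.75 V.
V_SG = 0.398 + 0.75 = 1.15 V.

V_SG = 1.15 V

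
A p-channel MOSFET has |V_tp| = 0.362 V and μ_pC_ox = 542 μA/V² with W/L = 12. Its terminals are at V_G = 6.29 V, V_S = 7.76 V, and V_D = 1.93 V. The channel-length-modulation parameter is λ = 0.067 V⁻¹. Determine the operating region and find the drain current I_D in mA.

V_SG = V_S − V_G = 7.76 − 6.29 = 1.47 V; V_SD = V_S − V_D = 7.76 − 1.93 = 5.83 V.
k_p = μ_pC_ox · (W/L) = 6.504 mA/V².
V_ov = V_SG − |V_tp| = 1.47 − 0.362 = 1.11 V.
Since V_SD = 5.83 V ≥ V_ov = 1.11 V, the device is in saturation.
I_D = ½ k_p V_ov² (1 + λ V_SD) = 0.5 × 6.504 × 1.11² × (1 + 0.067 × 5.83) = 5.55 mA.

Saturation; I_D = 5.55 mA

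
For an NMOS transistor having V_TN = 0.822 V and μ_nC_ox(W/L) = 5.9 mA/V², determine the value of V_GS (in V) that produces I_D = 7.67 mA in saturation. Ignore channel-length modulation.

In saturation I_D = ½ k_n (V_GS − V_TN)², so V_GS − V_TN = √(2 I_D / k_n) = √(2 × 7.67 / 5.9) = 1.61 V.
V_GS = 0.822 + 1.61 = 2.43 V.

V_GS = 2.43 V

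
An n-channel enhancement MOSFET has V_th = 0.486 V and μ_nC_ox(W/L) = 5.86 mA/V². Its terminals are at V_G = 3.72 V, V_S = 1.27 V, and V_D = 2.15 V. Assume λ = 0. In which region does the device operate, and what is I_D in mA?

V_GS = V_G − V_S = 3.72 − 1.27 = 2.45 V; V_DS = V_D − V_S = 2.15 − 1.27 = 0.88 V.
V_ov = V_GS − V_th = 2.45 − 0.486 = 1.96 V.
Since V_DS = 0.88 V < V_ov = 1.96 V, the device is in the triode region.
I_D = k_n [V_ov · V_DS − ½ V_DS²] = 5.86 × [1.96 × 0.88 − 0.5 × 0.88²] = 7.86 mA.

Triode; I_D = 7.86 mA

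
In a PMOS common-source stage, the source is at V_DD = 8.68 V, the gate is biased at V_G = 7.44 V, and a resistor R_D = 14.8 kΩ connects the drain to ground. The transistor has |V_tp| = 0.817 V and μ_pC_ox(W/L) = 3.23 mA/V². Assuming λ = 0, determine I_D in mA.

I_D = 0.289 mA

V_SG = V_DD − V_G = 8.68 − 7.44 = 1.24 V, so V_ov = 1.24 − 0.817 = 0.423 V.
Assume saturation: I_D = ½ k_p V_ov² = 0.5 × 3.23 × 0.423² = 0.289 mA, giving V_SD = V_DD − I_D R_D = 8.68 − 0.289 × 14.8 = 4.4 V.
V_SD = 4.4 V ≥ V_ov = 0.423 V, confirming saturation.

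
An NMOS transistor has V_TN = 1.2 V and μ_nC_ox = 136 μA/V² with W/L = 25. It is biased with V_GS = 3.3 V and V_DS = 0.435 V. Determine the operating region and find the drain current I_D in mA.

Triode; I_D = 2.78 mA

k_n = μ_nC_ox · (W/L) = 3.4 mA/V².
V_ov = V_GS − V_TN = 3.3 − 1.2 = 2.1 V.
Since V_DS = 0.435 V < V_ov = 2.1 V, the device is in the triode region.
I_D = k_n [V_ov · V_DS − ½ V_DS²] = 3.4 × [2.1 × 0.435 − 0.5 × 0.435²] = 2.78 mA.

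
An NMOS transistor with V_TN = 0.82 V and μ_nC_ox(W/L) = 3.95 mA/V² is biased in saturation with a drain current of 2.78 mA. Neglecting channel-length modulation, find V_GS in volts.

In saturation I_D = ½ k_n (V_GS − V_TN)², so V_GS − V_TN = √(2 I_D / k_n) = √(2 × 2.78 / 3.95) = 1.19 V.
V_GS = 0.82 + 1.19 = 2.01 V.

V_GS = 2.01 V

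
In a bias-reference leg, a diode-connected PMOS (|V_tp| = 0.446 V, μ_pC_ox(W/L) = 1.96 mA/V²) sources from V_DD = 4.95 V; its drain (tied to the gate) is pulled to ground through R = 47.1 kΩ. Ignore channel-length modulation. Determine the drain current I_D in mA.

I_D = 0.0892 mA

With gate tied to drain, V_SG = V_SD ≥ V_SG − |V_tp|, so the device is in saturation.
KCL at the drain: ½ k_p (V_SG − |V_tp|)² = (V_DD − V_SG)/R.
Let x = V_SG − 0.446. Then 46.2 x² + x − 4.504 = 0, giving x = 0.302 V (positive root), so V_SG = 0.748 V.
I_D = (V_DD − V_SG)/R = (4.95 − 0.748) / 47.1 = 0.0892 mA.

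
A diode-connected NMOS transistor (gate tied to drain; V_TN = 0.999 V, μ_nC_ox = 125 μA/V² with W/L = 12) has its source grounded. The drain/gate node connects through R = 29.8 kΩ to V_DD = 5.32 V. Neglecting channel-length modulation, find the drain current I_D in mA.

With gate tied to drain, V_GS = V_DS ≥ V_GS − V_TN, so the device is in saturation.
k_n = μ_nC_ox · (W/L) = 1.5 mA/V².
KCL at the drain: ½ k_n (V_GS − V_TN)² = (V_DD − V_GS)/R.
Let x = V_GS − 0.999. Then 22.4 x² + x − 4.321 = 0, giving x = 0.418 V (positive root), so V_GS = 1.42 V.
I_D = (V_DD − V_GS)/R = (5.32 − 1.42) / 29.8 = 0.131 mA.

I_D = 0.131 mA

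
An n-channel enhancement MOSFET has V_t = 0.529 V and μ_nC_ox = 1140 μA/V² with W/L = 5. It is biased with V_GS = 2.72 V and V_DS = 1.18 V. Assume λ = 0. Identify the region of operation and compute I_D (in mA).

Triode; I_D = 10.8 mA

k_n = μ_nC_ox · (W/L) = 5.7 mA/V².
V_ov = V_GS − V_t = 2.72 − 0.529 = 2.19 V.
Since V_DS = 1.18 V < V_ov = 2.19 V, the device is in the triode region.
I_D = k_n [V_ov · V_DS − ½ V_DS²] = 5.7 × [2.19 × 1.18 − 0.5 × 1.18²] = 10.8 mA.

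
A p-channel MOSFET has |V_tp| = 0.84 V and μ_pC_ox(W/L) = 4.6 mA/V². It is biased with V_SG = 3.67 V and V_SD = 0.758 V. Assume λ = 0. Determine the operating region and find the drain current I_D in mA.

V_ov = V_SG − |V_tp| = 3.67 − 0.84 = 2.83 V.
Since V_SD = 0.758 V < V_ov = 2.83 V, the device is in the triode region.
I_D = k_p [V_ov · V_SD − ½ V_SD²] = 4.6 × [2.83 × 0.758 − 0.5 × 0.758²] = 8.55 mA.

Triode; I_D = 8.55 mA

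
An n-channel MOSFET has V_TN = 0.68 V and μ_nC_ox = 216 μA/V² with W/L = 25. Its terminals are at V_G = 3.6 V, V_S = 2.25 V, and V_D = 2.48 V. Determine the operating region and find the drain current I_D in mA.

V_GS = V_G − V_S = 3.6 − 2.25 = 1.35 V; V_DS = V_D − V_S = 2.48 − 2.25 = 0.23 V.
k_n = μ_nC_ox · (W/L) = 5.4 mA/V².
V_ov = V_GS − V_TN = 1.35 − 0.68 = 0.67 V.
Since V_DS = 0.23 V < V_ov = 0.67 V, the device is in the triode region.
I_D = k_n [V_ov · V_DS − ½ V_DS²] = 5.4 × [0.67 × 0.23 − 0.5 × 0.23²] = 0.689 mA.

Triode; I_D = 0.689 mA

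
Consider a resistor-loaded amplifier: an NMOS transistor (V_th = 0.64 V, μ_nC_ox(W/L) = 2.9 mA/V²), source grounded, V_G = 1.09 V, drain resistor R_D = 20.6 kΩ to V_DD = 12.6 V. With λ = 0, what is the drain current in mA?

V_GS = V_G = 1.09 V, so V_ov = 1.09 − 0.64 = 0.45 V.
Assume saturation: I_D = ½ k_n V_ov² = 0.5 × 2.9 × 0.45² = 0.294 mA, giving V_DS = V_DD − I_D R_D = 12.6 − 0.294 × 20.6 = 6.55 V.
V_DS = 6.55 V ≥ V_ov = 0.45 V, confirming saturation.

I_D = 0.294 mA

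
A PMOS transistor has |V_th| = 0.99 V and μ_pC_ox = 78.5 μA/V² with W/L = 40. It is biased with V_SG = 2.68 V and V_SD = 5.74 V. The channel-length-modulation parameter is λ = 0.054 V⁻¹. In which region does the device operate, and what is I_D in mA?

Saturation; I_D = 5.87 mA

k_p = μ_pC_ox · (W/L) = 3.14 mA/V².
V_ov = V_SG − |V_th| = 2.68 − 0.99 = 1.69 V.
Since V_SD = 5.74 V ≥ V_ov = 1.69 V, the device is in saturation.
I_D = ½ k_p V_ov² (1 + λ V_SD) = 0.5 × 3.14 × 1.69² × (1 + 0.054 × 5.74) = 5.87 mA.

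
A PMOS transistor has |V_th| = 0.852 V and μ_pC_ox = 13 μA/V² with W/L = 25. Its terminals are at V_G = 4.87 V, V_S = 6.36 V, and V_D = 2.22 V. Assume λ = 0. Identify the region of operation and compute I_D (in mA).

V_SG = V_S − V_G = 6.36 − 4.87 = 1.49 V; V_SD = V_S − V_D = 6.36 − 2.22 = 4.14 V.
k_p = μ_pC_ox · (W/L) = 0.325 mA/V².
V_ov = V_SG − |V_th| = 1.49 − 0.852 = 0.638 V.
Since V_SD = 4.14 V ≥ V_ov = 0.638 V, the device is in saturation.
I_D = ½ k_p V_ov² = 0.5 × 0.325 × 0.638² = 0.0661 mA.

Saturation; I_D = 0.0661 mA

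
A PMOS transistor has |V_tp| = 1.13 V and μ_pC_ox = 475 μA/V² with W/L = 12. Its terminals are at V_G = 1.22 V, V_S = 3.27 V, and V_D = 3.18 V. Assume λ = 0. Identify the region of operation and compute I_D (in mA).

Triode; I_D = 0.449 mA

V_SG = V_S − V_G = 3.27 − 1.22 = 2.05 V; V_SD = V_S − V_D = 3.27 − 3.18 = 0.09 V.
k_p = μ_pC_ox · (W/L) = 5.7 mA/V².
V_ov = V_SG − |V_tp| = 2.05 − 1.13 = 0.92 V.
Since V_SD = 0.09 V < V_ov = 0.92 V, the device is in the triode region.
I_D = k_p [V_ov · V_SD − ½ V_SD²] = 5.7 × [0.92 × 0.09 − 0.5 × 0.09²] = 0.449 mA.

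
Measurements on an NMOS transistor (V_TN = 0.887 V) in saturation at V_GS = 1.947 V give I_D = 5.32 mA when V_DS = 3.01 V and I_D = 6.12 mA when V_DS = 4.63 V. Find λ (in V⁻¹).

With V_GS fixed, I_D ∝ (1 + λ V_DS) in saturation, so I_D2/I_D1 = (1 + λ V_DS2)/(1 + λ V_DS1).
6.12/5.32 = 1.15 = (1 + 4.63 λ)/(1 + 3.01 λ).
Solving: λ (I_D1 V_DS2 − I_D2 V_DS1) = I_D2 − I_D1, so λ = (6.12 − 5.32) / (5.32 × 4.63 − 6.12 × 3.01) = 0.8 / 6.21 = 0.129 V⁻¹.

λ = 0.129 V⁻¹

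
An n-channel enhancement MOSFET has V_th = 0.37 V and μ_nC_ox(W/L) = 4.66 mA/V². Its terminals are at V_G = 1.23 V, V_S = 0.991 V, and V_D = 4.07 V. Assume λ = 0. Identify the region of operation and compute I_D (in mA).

V_GS = V_G − V_S = 1.23 − 0.991 = 0.239 V; V_DS = V_D − V_S = 4.07 − 0.991 = 3.08 V.
V_GS = 0.239 V < V_th = 0.37 V, so the transistor is in cutoff.

Cutoff; I_D = 0 mA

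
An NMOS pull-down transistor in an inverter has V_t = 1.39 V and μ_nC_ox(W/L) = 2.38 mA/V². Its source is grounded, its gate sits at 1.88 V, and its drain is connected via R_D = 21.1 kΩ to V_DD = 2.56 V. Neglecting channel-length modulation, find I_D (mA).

V_GS = V_G = 1.88 V, so V_ov = 1.88 − 1.39 = 0.49 V.
Assume saturation: I_D = ½ k_n V_ov² = 0.5 × 2.38 × 0.49² = 0.286 mA, giving V_DS = V_DD − I_D R_D = 2.56 − 0.286 × 21.1 = -3.47 V.
But -3.47 V < V_ov = 0.49 V, so the device is actually in triode.
In triode I_D = k_n[V_ov V_DS − ½ V_DS²] and I_D = (V_DD − V_DS)/R_D. Equating: 25.1 V_DS² − 25.61 V_DS + 2.56 = 0, giving V_DS = 0.112 V (the root below V_ov).
I_D = (2.56 − 0.112) / 21.1 = 0.116 mA.

I_D = 0.116 mA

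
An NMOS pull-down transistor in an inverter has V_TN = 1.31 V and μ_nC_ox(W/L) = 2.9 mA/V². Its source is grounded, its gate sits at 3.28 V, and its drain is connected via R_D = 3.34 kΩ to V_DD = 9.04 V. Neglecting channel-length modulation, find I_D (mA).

I_D = 2.55 mA

V_GS = V_G = 3.28 V, so V_ov = 3.28 − 1.31 = 1.97 V.
Assume saturation: I_D = ½ k_n V_ov² = 0.5 × 2.9 × 1.97² = 5.63 mA, giving V_DS = V_DD − I_D R_D = 9.04 − 5.63 × 3.34 = -9.76 V.
But -9.76 V < V_ov = 1.97 V, so the device is actually in triode.
In triode I_D = k_n[V_ov V_DS − ½ V_DS²] and I_D = (V_DD − V_DS)/R_D. Equating: 4.84 V_DS² − 20.08 V_DS + 9.04 = 0, giving V_DS = 0.514 V (the root below V_ov).
I_D = (9.04 − 0.514) / 3.34 = 2.55 mA.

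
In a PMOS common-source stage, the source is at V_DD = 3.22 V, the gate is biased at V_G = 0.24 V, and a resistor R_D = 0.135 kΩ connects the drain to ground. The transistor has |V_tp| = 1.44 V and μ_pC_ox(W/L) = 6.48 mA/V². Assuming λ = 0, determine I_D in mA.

I_D = 7.68 mA

V_SG = V_DD − V_G = 3.22 − 0.24 = 2.98 V, so V_ov = 2.98 − 1.44 = 1.54 V.
Assume saturation: I_D = ½ k_p V_ov² = 0.5 × 6.48 × 1.54² = 7.68 mA, giving V_SD = V_DD − I_D R_D = 3.22 − 7.68 × 0.135 = 2.18 V.
V_SD = 2.18 V ≥ V_ov = 1.54 V, confirming saturation.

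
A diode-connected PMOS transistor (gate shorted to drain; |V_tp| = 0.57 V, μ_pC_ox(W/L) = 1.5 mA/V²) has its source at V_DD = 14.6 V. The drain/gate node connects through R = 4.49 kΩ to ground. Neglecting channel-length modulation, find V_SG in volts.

With gate tied to drain, V_SG = V_SD ≥ V_SG − |V_tp|, so the device is in saturation.
KCL at the drain: ½ k_p (V_SG − |V_tp|)² = (V_DD − V_SG)/R.
Let x = V_SG − 0.57. Then 3.37 x² + x − 14.03 = 0, giving x = 1.9 V (positive root), so V_SG = 2.47 V.
I_D = (V_DD − V_SG)/R = (14.6 − 2.47) / 4.49 = 2.7 mA.

V_SG = 2.47 V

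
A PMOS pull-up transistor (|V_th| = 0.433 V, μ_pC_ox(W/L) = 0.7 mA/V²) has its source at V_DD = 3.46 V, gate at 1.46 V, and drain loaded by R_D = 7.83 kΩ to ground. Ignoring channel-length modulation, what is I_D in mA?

I_D = 0.390 mA

V_SG = V_DD − V_G = 3.46 − 1.46 = 2 V, so V_ov = 2 − 0.433 = 1.57 V.
Assume saturation: I_D = ½ k_p V_ov² = 0.5 × 0.7 × 1.57² = 0.859 mA, giving V_SD = V_DD − I_D R_D = 3.46 − 0.859 × 7.83 = -3.27 V.
But -3.27 V < V_ov = 1.57 V, so the device is actually in triode.
In triode I_D = k_p[V_ov V_SD − ½ V_SD²] and I_D = (V_DD − V_SD)/R_D. Equating: 2.74 V_SD² − 9.589 V_SD + 3.46 = 0, giving V_SD = 0.409 V (the root below V_ov).
I_D = (3.46 − 0.409) / 7.83 = 0.39 mA.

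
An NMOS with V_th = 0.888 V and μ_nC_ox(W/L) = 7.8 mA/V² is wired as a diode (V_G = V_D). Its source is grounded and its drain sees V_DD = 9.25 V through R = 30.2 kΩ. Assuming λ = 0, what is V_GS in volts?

With gate tied to drain, V_GS = V_DS ≥ V_GS − V_th, so the device is in saturation.
KCL at the drain: ½ k_n (V_GS − V_th)² = (V_DD − V_GS)/R.
Let x = V_GS − 0.888. Then 118 x² + x − 8.362 = 0, giving x = 0.262 V (positive root), so V_GS = 1.15 V.
I_D = (V_DD − V_GS)/R = (9.25 − 1.15) / 30.2 = 0.268 mA.

V_GS = 1.15 V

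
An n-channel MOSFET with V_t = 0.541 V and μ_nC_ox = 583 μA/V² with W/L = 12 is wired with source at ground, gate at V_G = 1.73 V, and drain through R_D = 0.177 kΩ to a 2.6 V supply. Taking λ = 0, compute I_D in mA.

V_GS = V_G = 1.73 V, so V_ov = 1.73 − 0.541 = 1.19 V.
k_n = μ_nC_ox · (W/L) = 6.996 mA/V².
Assume saturation: I_D = ½ k_n V_ov² = 0.5 × 6.996 × 1.19² = 4.95 mA, giving V_DS = V_DD − I_D R_D = 2.6 − 4.95 × 0.177 = 1.72 V.
V_DS = 1.72 V ≥ V_ov = 1.19 V, confirming saturation.

I_D = 4.95 mA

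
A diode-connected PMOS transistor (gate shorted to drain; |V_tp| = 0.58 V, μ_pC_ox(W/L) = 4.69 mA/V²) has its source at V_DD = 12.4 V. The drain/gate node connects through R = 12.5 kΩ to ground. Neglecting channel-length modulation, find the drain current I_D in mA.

I_D = 0.896 mA

With gate tied to drain, V_SG = V_SD ≥ V_SG − |V_tp|, so the device is in saturation.
KCL at the drain: ½ k_p (V_SG − |V_tp|)² = (V_DD − V_SG)/R.
Let x = V_SG − 0.58. Then 29.3 x² + x − 11.82 = 0, giving x = 0.618 V (positive root), so V_SG = 1.2 V.
I_D = (V_DD − V_SG)/R = (12.4 − 1.2) / 12.5 = 0.896 mA.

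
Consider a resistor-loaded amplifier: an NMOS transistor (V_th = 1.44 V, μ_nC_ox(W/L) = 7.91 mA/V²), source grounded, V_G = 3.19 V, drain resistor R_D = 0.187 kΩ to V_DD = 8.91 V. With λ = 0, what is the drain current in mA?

V_GS = V_G = 3.19 V, so V_ov = 3.19 − 1.44 = 1.75 V.
Assume saturation: I_D = ½ k_n V_ov² = 0.5 × 7.91 × 1.75² = 12.1 mA, giving V_DS = V_DD − I_D R_D = 8.91 − 12.1 × 0.187 = 6.65 V.
V_DS = 6.65 V ≥ V_ov = 1.75 V, confirming saturation.

I_D = 12.1 mA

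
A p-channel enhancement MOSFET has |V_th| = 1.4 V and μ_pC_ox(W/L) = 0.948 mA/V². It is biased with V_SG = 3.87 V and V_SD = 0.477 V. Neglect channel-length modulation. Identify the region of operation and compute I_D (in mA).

V_ov = V_SG − |V_th| = 3.87 − 1.4 = 2.47 V.
Since V_SD = 0.477 V < V_ov = 2.47 V, the device is in the triode region.
I_D = k_p [V_ov · V_SD − ½ V_SD²] = 0.948 × [2.47 × 0.477 − 0.5 × 0.477²] = 1.01 mA.

Triode; I_D = 1.01 mA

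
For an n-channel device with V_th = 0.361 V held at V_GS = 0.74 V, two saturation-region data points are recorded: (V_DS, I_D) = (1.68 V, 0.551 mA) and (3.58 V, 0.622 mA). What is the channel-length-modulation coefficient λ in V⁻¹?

With V_GS fixed, I_D ∝ (1 + λ V_DS) in saturation, so I_D2/I_D1 = (1 + λ V_DS2)/(1 + λ V_DS1).
0.622/0.551 = 1.129 = (1 + 3.58 λ)/(1 + 1.68 λ).
Solving: λ (I_D1 V_DS2 − I_D2 V_DS1) = I_D2 − I_D1, so λ = (0.622 − 0.551) / (0.551 × 3.58 − 0.622 × 1.68) = 0.071 / 0.928 = 0.0765 V⁻¹.

λ = 0.0765 V⁻¹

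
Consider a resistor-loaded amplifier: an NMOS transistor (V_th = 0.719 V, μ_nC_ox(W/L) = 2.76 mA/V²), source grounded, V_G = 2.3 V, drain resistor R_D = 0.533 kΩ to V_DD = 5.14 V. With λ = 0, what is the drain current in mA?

V_GS = V_G = 2.3 V, so V_ov = 2.3 − 0.719 = 1.58 V.
Assume saturation: I_D = ½ k_n V_ov² = 0.5 × 2.76 × 1.58² = 3.45 mA, giving V_DS = V_DD − I_D R_D = 5.14 − 3.45 × 0.533 = 3.3 V.
V_DS = 3.3 V ≥ V_ov = 1.58 V, confirming saturation.

I_D = 3.45 mA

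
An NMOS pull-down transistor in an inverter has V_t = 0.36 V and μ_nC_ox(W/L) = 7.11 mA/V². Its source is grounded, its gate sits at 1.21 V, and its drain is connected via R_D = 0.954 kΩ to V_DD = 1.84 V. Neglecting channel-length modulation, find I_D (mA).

V_GS = V_G = 1.21 V, so V_ov = 1.21 − 0.36 = 0.85 V.
Assume saturation: I_D = ½ k_n V_ov² = 0.5 × 7.11 × 0.85² = 2.57 mA, giving V_DS = V_DD − I_D R_D = 1.84 − 2.57 × 0.954 = -0.61 V.
But -0.61 V < V_ov = 0.85 V, so the device is actually in triode.
In triode I_D = k_n[V_ov V_DS − ½ V_DS²] and I_D = (V_DD − V_DS)/R_D. Equating: 3.39 V_DS² − 6.765 V_DS + 1.84 = 0, giving V_DS = 0.325 V (the root below V_ov).
I_D = (1.84 − 0.325) / 0.954 = 1.59 mA.

I_D = 1.59 mA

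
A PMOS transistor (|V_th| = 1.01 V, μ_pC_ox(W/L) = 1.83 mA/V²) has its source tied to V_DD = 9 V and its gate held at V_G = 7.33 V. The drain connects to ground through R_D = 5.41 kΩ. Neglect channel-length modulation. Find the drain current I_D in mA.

V_SG = V_DD − V_G = 9 − 7.33 = 1.67 V, so V_ov = 1.67 − 1.01 = 0.66 V.
Assume saturation: I_D = ½ k_p V_ov² = 0.5 × 1.83 × 0.66² = 0.399 mA, giving V_SD = V_DD − I_D R_D = 9 − 0.399 × 5.41 = 6.84 V.
V_SD = 6.84 V ≥ V_ov = 0.66 V, confirming saturation.

I_D = 0.399 mA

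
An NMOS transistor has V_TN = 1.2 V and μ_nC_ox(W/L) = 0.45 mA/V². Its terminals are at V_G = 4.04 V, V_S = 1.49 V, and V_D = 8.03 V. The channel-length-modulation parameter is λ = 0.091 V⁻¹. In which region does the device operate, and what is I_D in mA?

V_GS = V_G − V_S = 4.04 − 1.49 = 2.55 V; V_DS = V_D − V_S = 8.03 − 1.49 = 6.54 V.
V_ov = V_GS − V_TN = 2.55 − 1.2 = 1.35 V.
Since V_DS = 6.54 V ≥ V_ov = 1.35 V, the device is in saturation.
I_D = ½ k_n V_ov² (1 + λ V_DS) = 0.5 × 0.45 × 1.35² × (1 + 0.091 × 6.54) = 0.654 mA.

Saturation; I_D = 0.654 mA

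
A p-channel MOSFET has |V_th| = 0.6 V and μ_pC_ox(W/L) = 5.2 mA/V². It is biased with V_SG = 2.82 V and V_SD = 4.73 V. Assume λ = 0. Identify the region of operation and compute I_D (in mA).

Saturation; I_D = 12.8 mA

V_ov = V_SG − |V_th| = 2.82 − 0.6 = 2.22 V.
Since V_SD = 4.73 V ≥ V_ov = 2.22 V, the device is in saturation.
I_D = ½ k_p V_ov² = 0.5 × 5.2 × 2.22² = 12.8 mA.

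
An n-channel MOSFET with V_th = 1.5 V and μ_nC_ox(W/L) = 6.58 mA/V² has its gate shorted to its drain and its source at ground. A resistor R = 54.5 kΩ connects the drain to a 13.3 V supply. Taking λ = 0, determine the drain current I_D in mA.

With gate tied to drain, V_GS = V_DS ≥ V_GS − V_th, so the device is in saturation.
KCL at the drain: ½ k_n (V_GS − V_th)² = (V_DD − V_GS)/R.
Let x = V_GS − 1.5. Then 179 x² + x − 11.8 = 0, giving x = 0.254 V (positive root), so V_GS = 1.75 V.
I_D = (V_DD − V_GS)/R = (13.3 − 1.75) / 54.5 = 0.212 mA.

I_D = 0.212 mA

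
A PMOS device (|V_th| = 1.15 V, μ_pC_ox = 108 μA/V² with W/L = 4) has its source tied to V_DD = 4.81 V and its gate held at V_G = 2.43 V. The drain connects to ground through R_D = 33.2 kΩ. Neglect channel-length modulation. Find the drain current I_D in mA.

V_SG = V_DD − V_G = 4.81 − 2.43 = 2.38 V, so V_ov = 2.38 − 1.15 = 1.23 V.
k_p = μ_pC_ox · (W/L) = 0.432 mA/V².
Assume saturation: I_D = ½ k_p V_ov² = 0.5 × 0.432 × 1.23² = 0.327 mA, giving V_SD = V_DD − I_D R_D = 4.81 − 0.327 × 33.2 = -6.04 V.
But -6.04 V < V_ov = 1.23 V, so the device is actually in triode.
In triode I_D = k_p[V_ov V_SD − ½ V_SD²] and I_D = (V_DD − V_SD)/R_D. Equating: 7.17 V_SD² − 18.64 V_SD + 4.81 = 0, giving V_SD = 0.29 V (the root below V_ov).
I_D = (4.81 − 0.29) / 33.2 = 0.136 mA.

I_D = 0.136 mA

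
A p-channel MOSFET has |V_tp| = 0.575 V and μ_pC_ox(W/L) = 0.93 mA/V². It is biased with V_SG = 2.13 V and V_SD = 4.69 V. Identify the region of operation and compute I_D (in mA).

Saturation; I_D = 1.12 mA

V_ov = V_SG − |V_tp| = 2.13 − 0.575 = 1.55 V.
Since V_SD = 4.69 V ≥ V_ov = 1.55 V, the device is in saturation.
I_D = ½ k_p V_ov² = 0.5 × 0.93 × 1.55² = 1.12 mA.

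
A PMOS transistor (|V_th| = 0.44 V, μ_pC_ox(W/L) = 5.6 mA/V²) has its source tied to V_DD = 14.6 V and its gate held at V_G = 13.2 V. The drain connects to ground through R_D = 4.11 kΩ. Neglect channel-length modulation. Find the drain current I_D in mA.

V_SG = V_DD − V_G = 14.6 − 13.2 = 1.4 V, so V_ov = 1.4 − 0.44 = 0.96 V.
Assume saturation: I_D = ½ k_p V_ov² = 0.5 × 5.6 × 0.96² = 2.58 mA, giving V_SD = V_DD − I_D R_D = 14.6 − 2.58 × 4.11 = 3.99 V.
V_SD = 3.99 V ≥ V_ov = 0.96 V, confirming saturation.

I_D = 2.58 mA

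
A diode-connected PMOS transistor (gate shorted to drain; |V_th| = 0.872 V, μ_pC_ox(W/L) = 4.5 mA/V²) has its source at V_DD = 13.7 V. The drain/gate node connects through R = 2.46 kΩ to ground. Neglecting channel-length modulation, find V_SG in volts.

With gate tied to drain, V_SG = V_SD ≥ V_SG − |V_th|, so the device is in saturation.
KCL at the drain: ½ k_p (V_SG − |V_th|)² = (V_DD − V_SG)/R.
Let x = V_SG − 0.872. Then 5.54 x² + x − 12.83 = 0, giving x = 1.43 V (positive root), so V_SG = 2.31 V.
I_D = (V_DD − V_SG)/R = (13.7 − 2.31) / 2.46 = 4.63 mA.

V_SG = 2.31 V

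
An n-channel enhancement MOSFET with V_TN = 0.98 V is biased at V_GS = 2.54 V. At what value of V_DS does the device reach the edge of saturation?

The boundary between triode and saturation is V_DS = V_GS − V_TN = V_ov.
V_ov = 2.54 − 0.98 = 1.56 V.

V_DS,sat = 1.56 V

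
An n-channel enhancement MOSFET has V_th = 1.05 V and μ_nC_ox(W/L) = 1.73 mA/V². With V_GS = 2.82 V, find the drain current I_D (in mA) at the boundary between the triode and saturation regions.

I_D = 2.71 mA

At the boundary V_DS = V_ov = V_GS − V_th = 2.82 − 1.05 = 1.77 V.
I_D = ½ k_n V_ov² = 0.5 × 1.73 × 1.77² = 2.71 mA.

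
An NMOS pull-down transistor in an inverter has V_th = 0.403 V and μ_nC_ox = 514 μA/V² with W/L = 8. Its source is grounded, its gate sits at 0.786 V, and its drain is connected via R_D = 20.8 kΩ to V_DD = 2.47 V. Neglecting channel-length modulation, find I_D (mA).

I_D = 0.115 mA

V_GS = V_G = 0.786 V, so V_ov = 0.786 − 0.403 = 0.383 V.
k_n = μ_nC_ox · (W/L) = 4.112 mA/V².
Assume saturation: I_D = ½ k_n V_ov² = 0.5 × 4.112 × 0.383² = 0.302 mA, giving V_DS = V_DD − I_D R_D = 2.47 − 0.302 × 20.8 = -3.8 V.
But -3.8 V < V_ov = 0.383 V, so the device is actually in triode.
In triode I_D = k_n[V_ov V_DS − ½ V_DS²] and I_D = (V_DD − V_DS)/R_D. Equating: 42.8 V_DS² − 33.76 V_DS + 2.47 = 0, giving V_DS = 0.0816 V (the root below V_ov).
I_D = (2.47 − 0.0816) / 20.8 = 0.115 mA.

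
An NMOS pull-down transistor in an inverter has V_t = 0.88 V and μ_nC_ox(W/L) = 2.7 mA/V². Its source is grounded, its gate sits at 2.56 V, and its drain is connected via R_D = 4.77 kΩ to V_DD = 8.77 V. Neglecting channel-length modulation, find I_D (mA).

V_GS = V_G = 2.56 V, so V_ov = 2.56 − 0.88 = 1.68 V.
Assume saturation: I_D = ½ k_n V_ov² = 0.5 × 2.7 × 1.68² = 3.81 mA, giving V_DS = V_DD − I_D R_D = 8.77 − 3.81 × 4.77 = -9.4 V.
But -9.4 V < V_ov = 1.68 V, so the device is actually in triode.
In triode I_D = k_n[V_ov V_DS − ½ V_DS²] and I_D = (V_DD − V_DS)/R_D. Equating: 6.44 V_DS² − 22.64 V_DS + 8.77 = 0, giving V_DS = 0.443 V (the root below V_ov).
I_D = (8.77 − 0.443) / 4.77 = 1.75 mA.

I_D = 1.75 mA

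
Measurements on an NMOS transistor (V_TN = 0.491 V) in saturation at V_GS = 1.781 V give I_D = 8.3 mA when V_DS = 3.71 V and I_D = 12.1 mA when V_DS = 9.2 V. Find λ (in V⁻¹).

With V_GS fixed, I_D ∝ (1 + λ V_DS) in saturation, so I_D2/I_D1 = (1 + λ V_DS2)/(1 + λ V_DS1).
12.1/8.3 = 1.458 = (1 + 9.2 λ)/(1 + 3.71 λ).
Solving: λ (I_D1 V_DS2 − I_D2 V_DS1) = I_D2 − I_D1, so λ = (12.1 − 8.3) / (8.3 × 9.2 − 12.1 × 3.71) = 3.8 / 31.5 = 0.121 V⁻¹.

λ = 0.121 V⁻¹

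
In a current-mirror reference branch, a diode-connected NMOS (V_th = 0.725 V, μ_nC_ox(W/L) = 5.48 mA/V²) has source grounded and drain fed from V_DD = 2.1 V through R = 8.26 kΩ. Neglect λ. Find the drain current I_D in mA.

I_D = 0.139 mA

With gate tied to drain, V_GS = V_DS ≥ V_GS − V_th, so the device is in saturation.
KCL at the drain: ½ k_n (V_GS − V_th)² = (V_DD − V_GS)/R.
Let x = V_GS − 0.725. Then 22.6 x² + x − 1.375 = 0, giving x = 0.225 V (positive root), so V_GS = 0.95 V.
I_D = (V_DD − V_GS)/R = (2.1 − 0.95) / 8.26 = 0.139 mA.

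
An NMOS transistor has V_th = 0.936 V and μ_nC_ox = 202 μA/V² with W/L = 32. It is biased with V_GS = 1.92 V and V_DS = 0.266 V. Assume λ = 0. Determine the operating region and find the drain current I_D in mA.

k_n = μ_nC_ox · (W/L) = 6.464 mA/V².
V_ov = V_GS − V_th = 1.92 − 0.936 = 0.984 V.
Since V_DS = 0.266 V < V_ov = 0.984 V, the device is in the triode region.
I_D = k_n [V_ov · V_DS − ½ V_DS²] = 6.464 × [0.984 × 0.266 − 0.5 × 0.266²] = 1.46 mA.

Triode; I_D = 1.46 mA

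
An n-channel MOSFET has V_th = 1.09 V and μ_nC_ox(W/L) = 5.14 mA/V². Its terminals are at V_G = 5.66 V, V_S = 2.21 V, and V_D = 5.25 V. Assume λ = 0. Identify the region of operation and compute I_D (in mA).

Saturation; I_D = 14.3 mA

V_GS = V_G − V_S = 5.66 − 2.21 = 3.45 V; V_DS = V_D − V_S = 5.25 − 2.21 = 3.04 V.
V_ov = V_GS − V_th = 3.45 − 1.09 = 2.36 V.
Since V_DS = 3.04 V ≥ V_ov = 2.36 V, the device is in saturation.
I_D = ½ k_n V_ov² = 0.5 × 5.14 × 2.36² = 14.3 mA.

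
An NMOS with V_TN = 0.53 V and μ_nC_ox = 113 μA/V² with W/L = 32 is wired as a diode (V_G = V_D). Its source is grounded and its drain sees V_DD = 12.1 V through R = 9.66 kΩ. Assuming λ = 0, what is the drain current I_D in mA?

I_D = 1.12 mA

With gate tied to drain, V_GS = V_DS ≥ V_GS − V_TN, so the device is in saturation.
k_n = μ_nC_ox · (W/L) = 3.616 mA/V².
KCL at the drain: ½ k_n (V_GS − V_TN)² = (V_DD − V_GS)/R.
Let x = V_GS − 0.53. Then 17.5 x² + x − 11.57 = 0, giving x = 0.786 V (positive root), so V_GS = 1.32 V.
I_D = (V_DD − V_GS)/R = (12.1 − 1.32) / 9.66 = 1.12 mA.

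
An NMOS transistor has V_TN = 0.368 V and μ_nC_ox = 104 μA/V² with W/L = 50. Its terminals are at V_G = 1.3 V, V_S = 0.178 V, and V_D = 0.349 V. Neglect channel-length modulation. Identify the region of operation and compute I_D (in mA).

Triode; I_D = 0.594 mA

V_GS = V_G − V_S = 1.3 − 0.178 = 1.12 V; V_DS = V_D − V_S = 0.349 − 0.178 = 0.171 V.
k_n = μ_nC_ox · (W/L) = 5.2 mA/V².
V_ov = V_GS − V_TN = 1.12 − 0.368 = 0.754 V.
Since V_DS = 0.171 V < V_ov = 0.754 V, the device is in the triode region.
I_D = k_n [V_ov · V_DS − ½ V_DS²] = 5.2 × [0.754 × 0.171 − 0.5 × 0.171²] = 0.594 mA.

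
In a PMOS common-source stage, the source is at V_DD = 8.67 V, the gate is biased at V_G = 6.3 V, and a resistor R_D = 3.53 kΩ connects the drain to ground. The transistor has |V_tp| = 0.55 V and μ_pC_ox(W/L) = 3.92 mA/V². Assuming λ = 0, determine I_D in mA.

V_SG = V_DD − V_G = 8.67 − 6.3 = 2.37 V, so V_ov = 2.37 − 0.55 = 1.82 V.
Assume saturation: I_D = ½ k_p V_ov² = 0.5 × 3.92 × 1.82² = 6.49 mA, giving V_SD = V_DD − I_D R_D = 8.67 − 6.49 × 3.53 = -14.2 V.
But -14.2 V < V_ov = 1.82 V, so the device is actually in triode.
In triode I_D = k_p[V_ov V_SD − ½ V_SD²] and I_D = (V_DD − V_SD)/R_D. Equating: 6.92 V_SD² − 26.18 V_SD + 8.67 = 0, giving V_SD = 0.367 V (the root below V_ov).
I_D = (8.67 − 0.367) / 3.53 = 2.35 mA.

I_D = 2.35 mA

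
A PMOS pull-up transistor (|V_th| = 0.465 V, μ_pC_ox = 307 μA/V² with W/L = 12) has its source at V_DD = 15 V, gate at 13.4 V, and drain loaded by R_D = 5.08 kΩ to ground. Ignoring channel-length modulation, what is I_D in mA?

I_D = 2.37 mA

V_SG = V_DD − V_G = 15 − 13.4 = 1.6 V, so V_ov = 1.6 − 0.465 = 1.13 V.
k_p = μ_pC_ox · (W/L) = 3.684 mA/V².
Assume saturation: I_D = ½ k_p V_ov² = 0.5 × 3.684 × 1.13² = 2.37 mA, giving V_SD = V_DD − I_D R_D = 15 − 2.37 × 5.08 = 2.95 V.
V_SD = 2.95 V ≥ V_ov = 1.13 V, confirming saturation.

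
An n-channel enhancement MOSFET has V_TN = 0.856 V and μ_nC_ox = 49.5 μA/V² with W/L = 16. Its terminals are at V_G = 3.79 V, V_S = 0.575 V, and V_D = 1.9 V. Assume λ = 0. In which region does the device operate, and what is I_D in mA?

V_GS = V_G − V_S = 3.79 − 0.575 = 3.21 V; V_DS = V_D − V_S = 1.9 − 0.575 = 1.32 V.
k_n = μ_nC_ox · (W/L) = 0.792 mA/V².
V_ov = V_GS − V_TN = 3.21 − 0.856 = 2.36 V.
Since V_DS = 1.32 V < V_ov = 2.36 V, the device is in the triode region.
I_D = k_n [V_ov · V_DS − ½ V_DS²] = 0.792 × [2.36 × 1.32 − 0.5 × 1.32²] = 1.78 mA.

Triode; I_D = 1.78 mA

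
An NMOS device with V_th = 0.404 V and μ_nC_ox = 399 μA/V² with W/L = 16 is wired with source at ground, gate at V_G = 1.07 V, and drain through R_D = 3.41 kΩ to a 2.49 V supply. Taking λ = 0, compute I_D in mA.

I_D = 0.676 mA

V_GS = V_G = 1.07 V, so V_ov = 1.07 − 0.404 = 0.666 V.
k_n = μ_nC_ox · (W/L) = 6.384 mA/V².
Assume saturation: I_D = ½ k_n V_ov² = 0.5 × 6.384 × 0.666² = 1.42 mA, giving V_DS = V_DD − I_D R_D = 2.49 − 1.42 × 3.41 = -2.34 V.
But -2.34 V < V_ov = 0.666 V, so the device is actually in triode.
In triode I_D = k_n[V_ov V_DS − ½ V_DS²] and I_D = (V_DD − V_DS)/R_D. Equating: 10.9 V_DS² − 15.5 V_DS + 2.49 = 0, giving V_DS = 0.185 V (the root below V_ov).
I_D = (2.49 − 0.185) / 3.41 = 0.676 mA.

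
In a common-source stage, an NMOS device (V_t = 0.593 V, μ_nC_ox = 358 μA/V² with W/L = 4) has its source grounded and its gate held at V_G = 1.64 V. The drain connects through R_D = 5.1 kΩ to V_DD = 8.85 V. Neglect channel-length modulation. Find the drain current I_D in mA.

I_D = 0.785 mA

V_GS = V_G = 1.64 V, so V_ov = 1.64 − 0.593 = 1.05 V.
k_n = μ_nC_ox · (W/L) = 1.432 mA/V².
Assume saturation: I_D = ½ k_n V_ov² = 0.5 × 1.432 × 1.05² = 0.785 mA, giving V_DS = V_DD − I_D R_D = 8.85 − 0.785 × 5.1 = 4.85 V.
V_DS = 4.85 V ≥ V_ov = 1.05 V, confirming saturation.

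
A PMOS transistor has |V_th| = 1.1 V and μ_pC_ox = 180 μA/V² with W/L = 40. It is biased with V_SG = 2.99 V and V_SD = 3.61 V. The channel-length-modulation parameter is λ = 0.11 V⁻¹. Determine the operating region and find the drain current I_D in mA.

k_p = μ_pC_ox · (W/L) = 7.2 mA/V².
V_ov = V_SG − |V_th| = 2.99 − 1.1 = 1.89 V.
Since V_SD = 3.61 V ≥ V_ov = 1.89 V, the device is in saturation.
I_D = ½ k_p V_ov² (1 + λ V_SD) = 0.5 × 7.2 × 1.89² × (1 + 0.11 × 3.61) = 18 mA.

Saturation; I_D = 18.0 mA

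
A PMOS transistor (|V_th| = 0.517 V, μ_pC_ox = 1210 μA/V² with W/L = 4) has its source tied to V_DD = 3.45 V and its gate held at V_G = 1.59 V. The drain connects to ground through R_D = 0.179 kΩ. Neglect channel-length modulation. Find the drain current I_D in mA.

I_D = 4.36 mA

V_SG = V_DD − V_G = 3.45 − 1.59 = 1.86 V, so V_ov = 1.86 − 0.517 = 1.34 V.
k_p = μ_pC_ox · (W/L) = 4.84 mA/V².
Assume saturation: I_D = ½ k_p V_ov² = 0.5 × 4.84 × 1.34² = 4.36 mA, giving V_SD = V_DD − I_D R_D = 3.45 − 4.36 × 0.179 = 2.67 V.
V_SD = 2.67 V ≥ V_ov = 1.34 V, confirming saturation.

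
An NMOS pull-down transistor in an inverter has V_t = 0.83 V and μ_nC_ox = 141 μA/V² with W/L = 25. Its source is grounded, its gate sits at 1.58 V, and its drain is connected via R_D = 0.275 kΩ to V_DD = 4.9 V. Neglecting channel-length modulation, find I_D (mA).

V_GS = V_G = 1.58 V, so V_ov = 1.58 − 0.83 = 0.75 V.
k_n = μ_nC_ox · (W/L) = 3.525 mA/V².
Assume saturation: I_D = ½ k_n V_ov² = 0.5 × 3.525 × 0.75² = 0.991 mA, giving V_DS = V_DD − I_D R_D = 4.9 − 0.991 × 0.275 = 4.63 V.
V_DS = 4.63 V ≥ V_ov = 0.75 V, confirming saturation.

I_D = 0.991 mA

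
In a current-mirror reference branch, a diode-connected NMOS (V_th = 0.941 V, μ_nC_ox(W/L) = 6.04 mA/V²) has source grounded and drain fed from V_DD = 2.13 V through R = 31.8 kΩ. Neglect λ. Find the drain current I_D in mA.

With gate tied to drain, V_GS = V_DS ≥ V_GS − V_th, so the device is in saturation.
KCL at the drain: ½ k_n (V_GS − V_th)² = (V_DD − V_GS)/R.
Let x = V_GS − 0.941. Then 96 x² + x − 1.189 = 0, giving x = 0.106 V (positive root), so V_GS = 1.05 V.
I_D = (V_DD − V_GS)/R = (2.13 − 1.05) / 31.8 = 0.0341 mA.

I_D = 0.0341 mA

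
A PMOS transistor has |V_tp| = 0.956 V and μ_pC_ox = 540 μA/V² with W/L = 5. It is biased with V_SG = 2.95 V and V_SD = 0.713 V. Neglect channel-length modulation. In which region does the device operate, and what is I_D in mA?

Triode; I_D = 3.15 mA

k_p = μ_pC_ox · (W/L) = 2.7 mA/V².
V_ov = V_SG − |V_tp| = 2.95 − 0.956 = 1.99 V.
Since V_SD = 0.713 V < V_ov = 1.99 V, the device is in the triode region.
I_D = k_p [V_ov · V_SD − ½ V_SD²] = 2.7 × [1.99 × 0.713 − 0.5 × 0.713²] = 3.15 mA.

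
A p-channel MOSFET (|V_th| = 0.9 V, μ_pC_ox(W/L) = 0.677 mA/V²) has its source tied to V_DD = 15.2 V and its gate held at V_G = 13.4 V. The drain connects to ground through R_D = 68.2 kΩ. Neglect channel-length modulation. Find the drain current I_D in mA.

V_SG = V_DD − V_G = 15.2 − 13.4 = 1.8 V, so V_ov = 1.8 − 0.9 = 0.9 V.
Assume saturation: I_D = ½ k_p V_ov² = 0.5 × 0.677 × 0.9² = 0.274 mA, giving V_SD = V_DD − I_D R_D = 15.2 − 0.274 × 68.2 = -3.5 V.
But -3.5 V < V_ov = 0.9 V, so the device is actually in triode.
In triode I_D = k_p[V_ov V_SD − ½ V_SD²] and I_D = (V_DD − V_SD)/R_D. Equating: 23.1 V_SD² − 42.55 V_SD + 15.2 = 0, giving V_SD = 0.485 V (the root below V_ov).
I_D = (15.2 − 0.485) / 68.2 = 0.216 mA.

I_D = 0.216 mA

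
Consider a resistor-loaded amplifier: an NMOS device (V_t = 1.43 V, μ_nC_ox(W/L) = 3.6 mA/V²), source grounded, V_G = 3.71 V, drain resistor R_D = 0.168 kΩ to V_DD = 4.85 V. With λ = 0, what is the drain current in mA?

V_GS = V_G = 3.71 V, so V_ov = 3.71 − 1.43 = 2.28 V.
Assume saturation: I_D = ½ k_n V_ov² = 0.5 × 3.6 × 2.28² = 9.36 mA, giving V_DS = V_DD − I_D R_D = 4.85 − 9.36 × 0.168 = 3.28 V.
V_DS = 3.28 V ≥ V_ov = 2.28 V, confirming saturation.

I_D = 9.36 mA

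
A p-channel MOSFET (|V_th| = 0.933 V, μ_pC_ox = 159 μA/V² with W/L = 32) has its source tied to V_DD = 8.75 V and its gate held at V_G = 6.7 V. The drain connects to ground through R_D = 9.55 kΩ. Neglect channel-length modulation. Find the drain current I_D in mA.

I_D = 0.898 mA

V_SG = V_DD − V_G = 8.75 − 6.7 = 2.05 V, so V_ov = 2.05 − 0.933 = 1.12 V.
k_p = μ_pC_ox · (W/L) = 5.088 mA/V².
Assume saturation: I_D = ½ k_p V_ov² = 0.5 × 5.088 × 1.12² = 3.17 mA, giving V_SD = V_DD − I_D R_D = 8.75 − 3.17 × 9.55 = -21.6 V.
But -21.6 V < V_ov = 1.12 V, so the device is actually in triode.
In triode I_D = k_p[V_ov V_SD − ½ V_SD²] and I_D = (V_DD − V_SD)/R_D. Equating: 24.3 V_SD² − 55.28 V_SD + 8.75 = 0, giving V_SD = 0.171 V (the root below V_ov).
I_D = (8.75 − 0.171) / 9.55 = 0.898 mA.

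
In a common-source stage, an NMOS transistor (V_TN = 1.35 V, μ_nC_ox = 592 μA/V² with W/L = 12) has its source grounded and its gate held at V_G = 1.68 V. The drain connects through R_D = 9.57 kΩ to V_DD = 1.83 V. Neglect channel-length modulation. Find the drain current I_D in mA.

I_D = 0.182 mA

V_GS = V_G = 1.68 V, so V_ov = 1.68 − 1.35 = 0.33 V.
k_n = μ_nC_ox · (W/L) = 7.104 mA/V².
Assume saturation: I_D = ½ k_n V_ov² = 0.5 × 7.104 × 0.33² = 0.387 mA, giving V_DS = V_DD − I_D R_D = 1.83 − 0.387 × 9.57 = -1.87 V.
But -1.87 V < V_ov = 0.33 V, so the device is actually in triode.
In triode I_D = k_n[V_ov V_DS − ½ V_DS²] and I_D = (V_DD − V_DS)/R_D. Equating: 34 V_DS² − 23.44 V_DS + 1.83 = 0, giving V_DS = 0.0898 V (the root below V_ov).
I_D = (1.83 − 0.0898) / 9.57 = 0.182 mA.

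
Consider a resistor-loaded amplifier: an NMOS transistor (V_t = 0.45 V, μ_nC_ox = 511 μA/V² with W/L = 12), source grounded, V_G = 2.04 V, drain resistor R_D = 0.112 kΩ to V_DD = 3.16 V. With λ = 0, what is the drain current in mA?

V_GS = V_G = 2.04 V, so V_ov = 2.04 − 0.45 = 1.59 V.
k_n = μ_nC_ox · (W/L) = 6.132 mA/V².
Assume saturation: I_D = ½ k_n V_ov² = 0.5 × 6.132 × 1.59² = 7.75 mA, giving V_DS = V_DD − I_D R_D = 3.16 − 7.75 × 0.112 = 2.29 V.
V_DS = 2.29 V ≥ V_ov = 1.59 V, confirming saturation.

I_D = 7.75 mA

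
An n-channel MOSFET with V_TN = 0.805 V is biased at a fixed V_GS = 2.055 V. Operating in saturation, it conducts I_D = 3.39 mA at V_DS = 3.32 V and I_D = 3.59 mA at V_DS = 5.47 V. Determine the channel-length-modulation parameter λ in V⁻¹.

With V_GS fixed, I_D ∝ (1 + λ V_DS) in saturation, so I_D2/I_D1 = (1 + λ V_DS2)/(1 + λ V_DS1).
3.59/3.39 = 1.059 = (1 + 5.47 λ)/(1 + 3.32 λ).
Solving: λ (I_D1 V_DS2 − I_D2 V_DS1) = I_D2 − I_D1, so λ = (3.59 − 3.39) / (3.39 × 5.47 − 3.59 × 3.32) = 0.2 / 6.62 = 0.0302 V⁻¹.

λ = 0.0302 V⁻¹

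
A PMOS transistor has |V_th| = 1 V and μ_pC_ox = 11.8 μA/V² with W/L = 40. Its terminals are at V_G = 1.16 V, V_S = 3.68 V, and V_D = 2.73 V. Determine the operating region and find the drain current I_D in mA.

Triode; I_D = 0.469 mA

V_SG = V_S − V_G = 3.68 − 1.16 = 2.52 V; V_SD = V_S − V_D = 3.68 − 2.73 = 0.95 V.
k_p = μ_pC_ox · (W/L) = 0.472 mA/V².
V_ov = V_SG − |V_th| = 2.52 − 1 = 1.52 V.
Since V_SD = 0.95 V < V_ov = 1.52 V, the device is in the triode region.
I_D = k_p [V_ov · V_SD − ½ V_SD²] = 0.472 × [1.52 × 0.95 − 0.5 × 0.95²] = 0.469 mA.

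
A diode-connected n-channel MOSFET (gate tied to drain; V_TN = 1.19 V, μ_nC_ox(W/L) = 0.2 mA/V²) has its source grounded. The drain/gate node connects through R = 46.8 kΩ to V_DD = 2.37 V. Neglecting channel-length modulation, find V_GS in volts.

With gate tied to drain, V_GS = V_DS ≥ V_GS − V_TN, so the device is in saturation.
KCL at the drain: ½ k_n (V_GS − V_TN)² = (V_DD − V_GS)/R.
Let x = V_GS − 1.19. Then 4.68 x² + x − 1.18 = 0, giving x = 0.407 V (positive root), so V_GS = 1.6 V.
I_D = (V_DD − V_GS)/R = (2.37 − 1.6) / 46.8 = 0.0165 mA.

V_GS = 1.60 V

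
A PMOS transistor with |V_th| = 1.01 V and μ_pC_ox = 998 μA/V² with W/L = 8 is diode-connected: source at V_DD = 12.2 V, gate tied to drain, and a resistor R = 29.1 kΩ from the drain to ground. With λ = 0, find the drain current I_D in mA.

I_D = 0.374 mA

With gate tied to drain, V_SG = V_SD ≥ V_SG − |V_th|, so the device is in saturation.
k_p = μ_pC_ox · (W/L) = 7.984 mA/V².
KCL at the drain: ½ k_p (V_SG − |V_th|)² = (V_DD − V_SG)/R.
Let x = V_SG − 1.01. Then 116 x² + x − 11.19 = 0, giving x = 0.306 V (positive root), so V_SG = 1.32 V.
I_D = (V_DD − V_SG)/R = (12.2 − 1.32) / 29.1 = 0.374 mA.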